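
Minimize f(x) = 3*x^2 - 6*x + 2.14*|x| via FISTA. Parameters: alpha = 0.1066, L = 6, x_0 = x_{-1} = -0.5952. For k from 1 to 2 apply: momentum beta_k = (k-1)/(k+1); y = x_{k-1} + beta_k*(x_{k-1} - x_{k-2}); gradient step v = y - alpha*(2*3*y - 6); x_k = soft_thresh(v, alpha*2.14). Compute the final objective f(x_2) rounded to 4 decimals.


FISTA on f(x) = 3*x^2 - 6*x + 2.14*|x|
L = 6, alpha = 0.1066
Iteration 1: beta = 0.0, y = -0.5952 + 0.0*(-0.5952 + 0.5952) = -0.5952
  grad(y) = -9.5712, v = y - alpha*grad = 0.4251
  prox(v) = soft_thresh(0.4251, 0.2281) = 0.197
Iteration 2: beta = 0.3333, y = 0.197 + 0.3333*(0.197 + 0.5952) = 0.461
  grad(y) = -3.2339, v = y - alpha*grad = 0.8058
  prox(v) = soft_thresh(0.8058, 0.2281) = 0.5776
f(x_2) = 3*0.5776^2 - 6*0.5776 + 2.14*|0.5776| = -1.2287


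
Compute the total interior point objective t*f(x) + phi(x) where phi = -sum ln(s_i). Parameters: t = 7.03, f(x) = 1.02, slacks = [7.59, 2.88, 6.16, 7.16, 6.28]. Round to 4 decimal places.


Step 1: Compute log-barrier.
ln values: [2.0268, 1.0578, 1.8181, 1.9685, 1.8374]
phi = -(2.0268 + 1.0578 + 1.8181 + 1.9685 + 1.8374) = -8.7086
Step 2: Compute augmented objective.
t*f(x) = 7.03*1.02 = 7.1706
Total = 7.1706 - 8.7086 = -1.538


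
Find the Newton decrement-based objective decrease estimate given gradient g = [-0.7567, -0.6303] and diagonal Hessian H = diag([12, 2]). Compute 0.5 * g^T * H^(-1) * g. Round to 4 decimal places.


Step 1: H is diagonal, so H^(-1) * g = [-0.0631, -0.3152].
Step 2: g^T H^(-1) g = sum_i g_i^2 / H_ii
  = (-0.7567)^2/12 + (-0.6303)^2/2
  = 0.0477 + 0.1986 = 0.2464
Step 3: Objective decrease = 0.5 * g^T H^(-1) g = 0.1232


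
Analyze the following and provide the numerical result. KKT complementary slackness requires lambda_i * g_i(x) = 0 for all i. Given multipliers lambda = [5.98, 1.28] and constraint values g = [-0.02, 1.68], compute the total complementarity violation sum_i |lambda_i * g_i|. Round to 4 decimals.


KKT complementary slackness check:
lambda_1 * g_1 = 5.98 * -0.02 = -0.1196
lambda_2 * g_2 = 1.28 * 1.68 = 2.1504
Total violation = 0.1196 + 2.1504 = 2.27


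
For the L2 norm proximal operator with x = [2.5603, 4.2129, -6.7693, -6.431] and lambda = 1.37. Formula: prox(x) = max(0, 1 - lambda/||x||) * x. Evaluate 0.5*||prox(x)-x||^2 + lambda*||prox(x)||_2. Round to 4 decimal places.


Step 1: Compute ||x||.
||x|| = 10.5586
Step 2: Compute scaling factor.
scale = max(0, 1 - 1.37/10.5586) = 0.8702
Step 3: prox(x) = [2.2281, 3.6663, -5.891, -5.5966]
||prox(x)|| = 9.1886
Step 4: Proximal objective.
0.5*||prox-x||^2 = 0.9385
lambda*||prox|| = 12.5884
Total = 13.5269


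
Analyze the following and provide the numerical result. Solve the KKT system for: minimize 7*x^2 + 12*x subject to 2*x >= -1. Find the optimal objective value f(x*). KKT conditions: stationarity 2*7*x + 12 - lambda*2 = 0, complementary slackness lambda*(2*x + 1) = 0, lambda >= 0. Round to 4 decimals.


Step 1: Try lambda = 0 (constraint inactive).
x_unc = -12/(2*7) = -0.8571
Check: 2*-0.8571 = -1.7142 < -1 -- violated!
Step 2: Constraint must be active: 2*x = -1
x* = -1/2 = -0.5
lambda = (2*7*(-0.5) + 12)/2 = 2.5
Step 3: Compute optimal value.
f(x*) = 7*(-0.5)^2 + 12*(-0.5) = -4.25


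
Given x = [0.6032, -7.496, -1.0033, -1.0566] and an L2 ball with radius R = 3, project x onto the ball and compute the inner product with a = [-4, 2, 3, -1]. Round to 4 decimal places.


Step 1: Compute ||x|| (intermediates to 6 decimals).
||x|| = sqrt(0.6032^2 + (-7.496)^2 + (-1.0033)^2 + (-1.0566)^2) = 7.660084
Step 2: Project.
Since ||x|| > R, scale = R/||x|| = 3/7.660084 = 0.391641, proj(x) = scale * x
proj(x) = [0.236238, -2.935741, -0.392933, -0.413808]
Step 3: Dot product.
a^T * proj(x) = -4*0.236238 + 2*(-2.935741) + 3*(-0.392933) - 1*(-0.413808) = -7.5814


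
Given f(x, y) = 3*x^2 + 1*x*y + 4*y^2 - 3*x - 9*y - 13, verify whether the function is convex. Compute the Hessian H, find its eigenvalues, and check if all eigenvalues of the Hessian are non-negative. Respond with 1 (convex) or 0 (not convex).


The Hessian of f(x,y) = 3*x^2 + 1*x*y + 4*y^2 - 3*x - 9*y - 13 is:
H = [[6, 1], [1, 8]]
Trace = 6 + 8 = 14
Determinant = 6*8 - (1)^2 = 47
Discriminant = (14)^2 - 4*47 = 8.0
Eigenvalues: lambda_1 = 5.5858, lambda_2 = 8.4142
The function is convex.

1


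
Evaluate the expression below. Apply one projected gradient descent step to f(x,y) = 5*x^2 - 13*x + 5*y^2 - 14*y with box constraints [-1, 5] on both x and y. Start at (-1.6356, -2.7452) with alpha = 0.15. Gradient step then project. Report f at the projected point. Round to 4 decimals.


Step 1: Compute gradient at (-1.6356, -2.7452).
grad_x = 2*5*-1.6356 - 13 = -29.356
grad_y = 2*5*-2.7452 - 14 = -41.452
Step 2: Gradient step.
x_raw = -1.6356 - 0.15*-29.356 = 2.7678
y_raw = -2.7452 - 0.15*-41.452 = 3.4726
Step 3: Project onto [-1, 5].
x_proj = clip(2.7678) = 2.7678
y_proj = clip(3.4726) = 3.4726
Step 4: Evaluate f.
f(2.7678, 3.4726) = 14.0005


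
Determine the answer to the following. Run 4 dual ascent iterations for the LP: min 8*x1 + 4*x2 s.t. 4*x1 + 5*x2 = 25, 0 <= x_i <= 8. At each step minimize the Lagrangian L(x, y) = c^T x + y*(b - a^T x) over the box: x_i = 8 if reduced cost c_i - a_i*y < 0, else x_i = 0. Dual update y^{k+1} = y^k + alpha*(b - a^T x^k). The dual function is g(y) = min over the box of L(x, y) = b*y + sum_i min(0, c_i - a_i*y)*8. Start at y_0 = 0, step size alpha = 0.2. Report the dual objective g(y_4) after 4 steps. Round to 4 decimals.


Dual ascent for LP: min 8*x1 + 4*x2, 4*x1 + 5*x2 = 25, 0 <= x_i <= 8
Step 1: y^k = 0.0, reduced costs: (8.0, 4.0)
  x^k = (0.0, 0.0), subgradient = b - a^T x = 25.0
  y^{k+1} = 0.0 + 0.2*25.0 = 5.0
Step 2: y^k = 5.0, reduced costs: (-12.0, -21.0)
  x^k = (8.0, 8.0), subgradient = b - a^T x = -47.0
  y^{k+1} = 5.0 + 0.2*-47.0 = -4.4
Step 3: y^k = -4.4, reduced costs: (25.6, 26.0)
  x^k = (0.0, 0.0), subgradient = b - a^T x = 25.0
  y^{k+1} = -4.4 + 0.2*25.0 = 0.6
Step 4: y^k = 0.6, reduced costs: (5.6, 1.0)
  x^k = (0.0, 0.0), subgradient = b - a^T x = 25.0
  y^{k+1} = 0.6 + 0.2*25.0 = 5.6
Dual objective at y_4 = 5.6: reduced costs (-14.4, -24.0), box minimizer x = (8.0, 8.0)
g(y_4) = b*y + (c1 - a1*y)*x1 + (c2 - a2*y)*x2 = 25*5.6 + (-14.4)*8.0 + (-24.0)*8.0 = 140.0 - 115.2 - 192.0 = -167.2


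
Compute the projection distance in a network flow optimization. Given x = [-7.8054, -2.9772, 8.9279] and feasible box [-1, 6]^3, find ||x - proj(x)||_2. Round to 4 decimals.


Project each component onto [-1, 6].
clip(-7.8054) = -1.0, clip(-2.9772) = -1.0, clip(8.9279) = 6.0
Projection = [-1.0, -1.0, 6.0]
Squared diffs: [46.3135, 3.9093, 8.5726]
Distance = sqrt(58.7954) = 7.6678


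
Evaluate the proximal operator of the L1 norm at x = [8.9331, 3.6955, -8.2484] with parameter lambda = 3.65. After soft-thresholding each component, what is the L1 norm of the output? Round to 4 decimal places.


Soft-thresholding with lambda = 3.65:
prox(8.9331) = sign(8.9331)*max(|8.9331| - 3.65, 0) = 5.2831
prox(3.6955) = sign(3.6955)*max(|3.6955| - 3.65, 0) = 0.0455
prox(-8.2484) = sign(-8.2484)*max(|-8.2484| - 3.65, 0) = -4.5984
prox(x) = [5.2831, 0.0455, -4.5984]
||prox(x)||_1 = 5.2831 + 0.0455 + 4.5984 = 9.927


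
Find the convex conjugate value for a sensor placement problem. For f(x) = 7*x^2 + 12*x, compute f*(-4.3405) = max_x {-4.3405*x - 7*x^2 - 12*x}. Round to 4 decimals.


f*(y) = sup_x {y*x - a*x^2 - b*x} = sup_x {(y-b)*x - a*x^2}
FOC: (y - b) - 2a*x = 0 => x* = (y - b)/(2a)
x* = (-4.3405 - 12)/(2*7) = -1.1672
f*(-4.3405) = (y-b)^2/(4a) = (-4.3405 - 12)^2/(4*7)
= 267.0119/28 = 9.5361


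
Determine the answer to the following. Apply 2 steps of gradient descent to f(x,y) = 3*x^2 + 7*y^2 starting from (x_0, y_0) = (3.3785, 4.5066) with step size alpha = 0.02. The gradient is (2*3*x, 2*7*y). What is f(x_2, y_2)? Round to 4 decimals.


Gradient descent on f(x,y) = 3*x^2 + 7*y^2.
Starting point: (3.3785, 4.5066), alpha = 0.02
Step 1: grad_x = 2*3*3.3785 = 20.271, grad_y = 2*7*4.5066 = 63.0924
  x_1 = 3.3785 - 0.02*20.271 = 2.9731
  y_1 = 4.5066 - 0.02*63.0924 = 3.2448
Step 2: grad_x = 2*3*2.9731 = 17.8385, grad_y = 2*7*3.2448 = 45.4265
  x_2 = 2.9731 - 0.02*17.8385 = 2.6163
  y_2 = 3.2448 - 0.02*45.4265 = 2.3362
f(2.6163, 2.3362) = 3*2.6163^2 + 7*2.3362^2 = 58.7408


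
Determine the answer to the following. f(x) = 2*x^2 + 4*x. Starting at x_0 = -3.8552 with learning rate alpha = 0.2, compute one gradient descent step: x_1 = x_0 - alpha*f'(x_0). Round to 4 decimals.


We compute the gradient at x_0 and apply the update.
f'(x) = 4*x + 4
f'(-3.8552) = 4*-3.8552 + 4 = -11.4208
x_1 = -3.8552 - 0.2*-11.4208 = -1.571


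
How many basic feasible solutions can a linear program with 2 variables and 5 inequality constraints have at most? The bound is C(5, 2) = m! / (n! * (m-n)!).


Each vertex corresponds to some choice of n active constraints out of m, so the number of vertices is at most C(m, n) = m! / (n!(m-n)!).
m = 5, n = 2
Numerator: 5 * 4
Denominator: 2! = 2
C(5, 2) = 10


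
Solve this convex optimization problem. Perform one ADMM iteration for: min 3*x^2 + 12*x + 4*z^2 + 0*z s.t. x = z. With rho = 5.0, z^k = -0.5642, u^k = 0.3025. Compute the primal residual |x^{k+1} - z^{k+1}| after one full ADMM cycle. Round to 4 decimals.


ADMM iteration with rho = 5.0, z^k = -0.5642, u^k = 0.3025
Step 1: x-update.
Minimize 3*x^2 + 12*x + (5.0/2)*(x + 0.5642 + 0.3025)^2
FOC: (2*3 + 5.0)*x = -12 + 5.0*(-0.5642 - 0.3025)
x^{k+1} = -1.4849
Step 2: z-update.
Minimize 4*z^2 + 0*z + (5.0/2)*(-1.4849 - z + 0.3025)^2
FOC: (2*4 + 5.0)*z = 0 + 5.0*(-1.4849 + 0.3025)
z^{k+1} = -0.4548
Step 3: u-update.
u^{k+1} = 0.3025 - 1.4849 + 0.4548 = -0.7276
Step 4: Primal residual = |-1.4849 + 0.4548| = 1.0301


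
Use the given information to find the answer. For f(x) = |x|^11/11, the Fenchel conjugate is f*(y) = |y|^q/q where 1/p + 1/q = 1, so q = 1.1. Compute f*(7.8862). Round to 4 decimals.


The conjugate exponent q satisfies 1/p + 1/q = 1.
p = 11, so q = 11/(11 - 1) = 1.1
|y|^q = 7.8862^1.1 = 9.6952
f*(7.8862) = 9.6952 / 1.1 = 8.8138


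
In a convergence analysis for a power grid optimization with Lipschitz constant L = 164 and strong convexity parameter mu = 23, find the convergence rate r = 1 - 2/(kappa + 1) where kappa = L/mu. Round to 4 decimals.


Step 1: Compute the condition number.
kappa = L/mu = 164/23 = 7.1304
Step 2: Compute the convergence rate.
r = 1 - 2/(kappa + 1) = 1 - 2*mu/(L + mu) = (L - mu)/(L + mu) = 141/187 = 0.754


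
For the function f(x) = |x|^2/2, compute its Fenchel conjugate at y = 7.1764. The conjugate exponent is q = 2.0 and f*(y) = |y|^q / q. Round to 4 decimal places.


The conjugate exponent q satisfies 1/p + 1/q = 1.
p = 2, so q = 2/(2 - 1) = 2.0
|y|^q = 7.1764^2.0 = 51.5007
f*(7.1764) = 51.5007 / 2.0 = 25.7504


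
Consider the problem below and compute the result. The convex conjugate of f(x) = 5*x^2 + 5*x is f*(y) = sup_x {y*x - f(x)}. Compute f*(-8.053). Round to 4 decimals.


f*(y) = sup_x {y*x - a*x^2 - b*x} = sup_x {(y-b)*x - a*x^2}
FOC: (y - b) - 2a*x = 0 => x* = (y - b)/(2a)
x* = (-8.053 - 5)/(2*5) = -1.3053
f*(-8.053) = (y-b)^2/(4a) = (-8.053 - 5)^2/(4*5)
= 170.3808/20 = 8.519


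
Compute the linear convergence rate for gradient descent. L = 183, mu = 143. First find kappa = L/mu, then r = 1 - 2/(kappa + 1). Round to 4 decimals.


Step 1: Compute the condition number.
kappa = L/mu = 183/143 = 1.2797
Step 2: Compute the convergence rate.
r = 1 - 2/(kappa + 1) = 1 - 2*mu/(L + mu) = (L - mu)/(L + mu) = 40/326 = 0.1227


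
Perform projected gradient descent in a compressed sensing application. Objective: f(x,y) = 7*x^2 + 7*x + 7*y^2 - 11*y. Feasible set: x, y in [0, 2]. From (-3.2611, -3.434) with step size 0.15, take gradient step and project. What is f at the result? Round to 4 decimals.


Step 1: Compute gradient at (-3.2611, -3.434).
grad_x = 2*7*-3.2611 + 7 = -38.6554
grad_y = 2*7*-3.434 - 11 = -59.076
Step 2: Gradient step.
x_raw = -3.2611 - 0.15*-38.6554 = 2.5372
y_raw = -3.434 - 0.15*-59.076 = 5.4274
Step 3: Project onto [0, 2].
x_proj = clip(2.5372) = 2.0
y_proj = clip(5.4274) = 2.0
Step 4: Evaluate f.
f(2.0, 2.0) = 48.0


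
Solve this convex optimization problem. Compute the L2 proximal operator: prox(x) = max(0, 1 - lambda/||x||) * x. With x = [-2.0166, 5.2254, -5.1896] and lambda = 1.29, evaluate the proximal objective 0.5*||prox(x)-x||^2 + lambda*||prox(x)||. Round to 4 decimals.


Step 1: Compute ||x||.
||x|| = 7.6357
Step 2: Compute scaling factor.
scale = max(0, 1 - 1.29/7.6357) = 0.8311
Step 3: prox(x) = [-1.6759, 4.3426, -4.3128]
||prox(x)|| = 6.3457
Step 4: Proximal objective.
0.5*||prox-x||^2 = 0.8321
lambda*||prox|| = 8.186
Total = 9.018


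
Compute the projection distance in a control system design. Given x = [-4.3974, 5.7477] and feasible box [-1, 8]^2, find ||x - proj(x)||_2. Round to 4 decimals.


Project each component onto [-1, 8].
clip(-4.3974) = -1.0, clip(5.7477) = 5.7477
Projection = [-1.0, 5.7477]
Squared diffs: [11.5423, 0.0]
Distance = sqrt(11.5423) = 3.3974


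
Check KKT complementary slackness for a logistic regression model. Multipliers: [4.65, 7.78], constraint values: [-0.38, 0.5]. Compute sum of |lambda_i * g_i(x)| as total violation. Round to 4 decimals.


KKT complementary slackness check:
lambda_1 * g_1 = 4.65 * -0.38 = -1.767
lambda_2 * g_2 = 7.78 * 0.5 = 3.89
Total violation = 1.767 + 3.89 = 5.657


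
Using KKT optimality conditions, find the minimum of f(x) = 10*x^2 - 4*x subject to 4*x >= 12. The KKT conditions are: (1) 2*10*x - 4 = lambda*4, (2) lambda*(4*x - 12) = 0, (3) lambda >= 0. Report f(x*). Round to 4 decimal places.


Step 1: Try lambda = 0 (constraint inactive).
x_unc = 4/(2*10) = 0.2
Check: 4*0.2 = 0.8 < 12 -- violated!
Step 2: Constraint must be active: 4*x = 12
x* = 12/4 = 3.0
lambda = (2*10*3.0 - 4)/4 = 14.0
Step 3: Compute optimal value.
f(x*) = 10*3.0^2 - 4*3.0 = 78.0


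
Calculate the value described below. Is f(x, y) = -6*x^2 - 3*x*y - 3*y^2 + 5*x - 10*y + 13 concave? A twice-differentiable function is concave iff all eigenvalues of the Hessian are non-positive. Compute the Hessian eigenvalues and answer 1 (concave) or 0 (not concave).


The Hessian of f(x,y) = -6*x^2 - 3*x*y - 3*y^2 + 5*x - 10*y + 13 is:
H = [[-12, -3], [-3, -6]]
Trace = -12 - 6 = -18
Determinant = -12*-6 - (-3)^2 = 63
Discriminant = (-18)^2 - 4*63 = 72.0
Eigenvalues: lambda_1 = -13.2426, lambda_2 = -4.7574
The function is concave.

1


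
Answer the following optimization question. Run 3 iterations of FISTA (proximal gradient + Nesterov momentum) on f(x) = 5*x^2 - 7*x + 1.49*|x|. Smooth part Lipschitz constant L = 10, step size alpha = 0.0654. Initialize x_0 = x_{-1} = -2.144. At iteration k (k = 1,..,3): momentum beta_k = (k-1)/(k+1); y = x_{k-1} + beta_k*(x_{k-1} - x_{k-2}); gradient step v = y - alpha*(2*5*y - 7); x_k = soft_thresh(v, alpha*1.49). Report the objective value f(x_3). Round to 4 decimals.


FISTA on f(x) = 5*x^2 - 7*x + 1.49*|x|
L = 10, alpha = 0.0654
Iteration 1: beta = 0.0, y = -2.144 + 0.0*(-2.144 + 2.144) = -2.144
  grad(y) = -28.44, v = y - alpha*grad = -0.284
  prox(v) = soft_thresh(-0.284, 0.0974) = -0.1866
Iteration 2: beta = 0.3333, y = -0.1866 + 0.3333*(-0.1866 + 2.144) = 0.4659
  grad(y) = -2.341, v = y - alpha*grad = 0.619
  prox(v) = soft_thresh(0.619, 0.0974) = 0.5216
Iteration 3: beta = 0.5, y = 0.5216 + 0.5*(0.5216 + 0.1866) = 0.8756
  grad(y) = 1.7562, v = y - alpha*grad = 0.7608
  prox(v) = soft_thresh(0.7608, 0.0974) = 0.6633
f(x_3) = 5*0.6633^2 - 7*0.6633 + 1.49*|0.6633| = -1.4549


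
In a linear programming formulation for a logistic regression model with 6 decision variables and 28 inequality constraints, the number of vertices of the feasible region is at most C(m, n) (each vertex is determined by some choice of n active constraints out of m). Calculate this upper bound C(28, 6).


Each vertex corresponds to some choice of n active constraints out of m, so the number of vertices is at most C(m, n) = m! / (n!(m-n)!).
m = 28, n = 6
Numerator: 28 * 27 * 26 * 25 * 24 * 23
Denominator: 6! = 720
C(28, 6) = 376740


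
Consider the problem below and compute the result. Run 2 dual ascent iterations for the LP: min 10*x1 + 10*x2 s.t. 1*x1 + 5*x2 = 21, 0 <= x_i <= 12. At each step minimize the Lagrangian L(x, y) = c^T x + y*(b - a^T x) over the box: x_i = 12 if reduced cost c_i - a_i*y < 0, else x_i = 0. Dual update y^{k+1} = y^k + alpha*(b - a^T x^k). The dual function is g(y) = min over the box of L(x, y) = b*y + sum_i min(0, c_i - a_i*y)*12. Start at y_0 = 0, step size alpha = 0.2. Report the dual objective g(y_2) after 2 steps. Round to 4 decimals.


Dual ascent for LP: min 10*x1 + 10*x2, 1*x1 + 5*x2 = 21, 0 <= x_i <= 12
Step 1: y^k = 0.0, reduced costs: (10.0, 10.0)
  x^k = (0.0, 0.0), subgradient = b - a^T x = 21.0
  y^{k+1} = 0.0 + 0.2*21.0 = 4.2
Step 2: y^k = 4.2, reduced costs: (5.8, -11.0)
  x^k = (0.0, 12.0), subgradient = b - a^T x = -39.0
  y^{k+1} = 4.2 + 0.2*-39.0 = -3.6
Dual objective at y_2 = -3.6: reduced costs (13.6, 28.0), box minimizer x = (0.0, 0.0)
g(y_2) = b*y + (c1 - a1*y)*x1 + (c2 - a2*y)*x2 = 21*(-3.6) + 13.6*0.0 + 28.0*0.0 = -75.6 + 0.0 + 0.0 = -75.6


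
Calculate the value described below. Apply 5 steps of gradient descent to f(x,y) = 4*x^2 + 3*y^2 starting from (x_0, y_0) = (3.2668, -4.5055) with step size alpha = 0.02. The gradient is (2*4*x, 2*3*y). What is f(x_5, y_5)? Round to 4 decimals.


Gradient descent on f(x,y) = 4*x^2 + 3*y^2.
Starting point: (3.2668, -4.5055), alpha = 0.02
Step 1: grad_x = 2*4*3.2668 = 26.1344, grad_y = 2*3*-4.5055 = -27.033
  x_1 = 3.2668 - 0.02*26.1344 = 2.7441
  y_1 = -4.5055 - 0.02*-27.033 = -3.9648
Step 2: grad_x = 2*4*2.7441 = 21.9529, grad_y = 2*3*-3.9648 = -23.789
  x_2 = 2.7441 - 0.02*21.9529 = 2.3051
  y_2 = -3.9648 - 0.02*-23.789 = -3.4891
Step 3: grad_x = 2*4*2.3051 = 18.4404, grad_y = 2*3*-3.4891 = -20.9344
  x_3 = 2.3051 - 0.02*18.4404 = 1.9362
  y_3 = -3.4891 - 0.02*-20.9344 = -3.0704
Step 4: grad_x = 2*4*1.9362 = 15.49, grad_y = 2*3*-3.0704 = -18.4222
  x_4 = 1.9362 - 0.02*15.49 = 1.6264
  y_4 = -3.0704 - 0.02*-18.4222 = -2.7019
Step 5: grad_x = 2*4*1.6264 = 13.0116, grad_y = 2*3*-2.7019 = -16.2116
  x_5 = 1.6264 - 0.02*13.0116 = 1.3662
  y_5 = -2.7019 - 0.02*-16.2116 = -2.3777
f(1.3662, -2.3777) = 4*1.3662^2 + 3*(-2.3777)^2 = 24.4265


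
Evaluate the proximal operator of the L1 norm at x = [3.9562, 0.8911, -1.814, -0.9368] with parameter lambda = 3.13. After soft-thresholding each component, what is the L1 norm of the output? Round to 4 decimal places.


Soft-thresholding with lambda = 3.13:
prox(3.9562) = sign(3.9562)*max(|3.9562| - 3.13, 0) = 0.8262
prox(0.8911) = sign(0.8911)*max(|0.8911| - 3.13, 0) = 0.0
prox(-1.814) = sign(-1.814)*max(|-1.814| - 3.13, 0) = 0.0
prox(-0.9368) = sign(-0.9368)*max(|-0.9368| - 3.13, 0) = 0.0
prox(x) = [0.8262, 0.0, 0.0, 0.0]
||prox(x)||_1 = 0.8262 + 0.0 + 0.0 + 0.0 = 0.8262


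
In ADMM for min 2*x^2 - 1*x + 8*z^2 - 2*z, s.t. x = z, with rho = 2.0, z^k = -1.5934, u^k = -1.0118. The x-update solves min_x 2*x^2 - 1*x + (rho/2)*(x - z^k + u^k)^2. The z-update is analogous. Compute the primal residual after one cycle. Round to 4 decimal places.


ADMM iteration with rho = 2.0, z^k = -1.5934, u^k = -1.0118
Step 1: x-update.
Minimize 2*x^2 - 1*x + (2.0/2)*(x + 1.5934 - 1.0118)^2
FOC: (2*2 + 2.0)*x = 1 + 2.0*(-1.5934 + 1.0118)
x^{k+1} = -0.0272
Step 2: z-update.
Minimize 8*z^2 - 2*z + (2.0/2)*(-0.0272 - z - 1.0118)^2
FOC: (2*8 + 2.0)*z = 2 + 2.0*(-0.0272 - 1.0118)
z^{k+1} = -0.0043
Step 3: u-update.
u^{k+1} = -1.0118 - 0.0272 + 0.0043 = -1.0347
Step 4: Primal residual = |-0.0272 + 0.0043| = 0.0229


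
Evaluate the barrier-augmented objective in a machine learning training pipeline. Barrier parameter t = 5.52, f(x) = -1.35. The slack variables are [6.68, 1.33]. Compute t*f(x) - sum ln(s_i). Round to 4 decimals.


Step 1: Compute log-barrier.
ln values: [1.8991, 0.2852]
phi = -(1.8991 + 0.2852) = -2.1843
Step 2: Compute augmented objective.
t*f(x) = 5.52*-1.35 = -7.452
Total = -7.452 - 2.1843 = -9.6363


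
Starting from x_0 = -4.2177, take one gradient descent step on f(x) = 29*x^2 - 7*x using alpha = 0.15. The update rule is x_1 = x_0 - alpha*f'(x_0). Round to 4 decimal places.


We compute the gradient at x_0 and apply the update.
f'(x) = 58*x - 7
f'(-4.2177) = 58*-4.2177 - 7 = -251.6266
x_1 = -4.2177 - 0.15*-251.6266 = 33.5263


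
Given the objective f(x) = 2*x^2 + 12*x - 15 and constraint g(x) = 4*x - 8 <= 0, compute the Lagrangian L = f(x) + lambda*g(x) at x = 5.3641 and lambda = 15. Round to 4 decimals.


Step 1: Evaluate f(x).
f(5.3641) = 2*5.3641^2 + 12*5.3641 - 15 = 106.9163
Step 2: Evaluate g(x).
g(5.3641) = 4*5.3641 - 8 = 13.4564
Step 3: Compute Lagrangian.
L = 106.9163 + 15*13.4564 = 308.7623


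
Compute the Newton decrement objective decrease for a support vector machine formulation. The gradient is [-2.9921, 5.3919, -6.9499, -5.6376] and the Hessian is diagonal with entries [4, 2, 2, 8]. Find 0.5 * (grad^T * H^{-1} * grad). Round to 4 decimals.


Step 1: H is diagonal, so H^(-1) * g = [-0.748, 2.696, -3.475, -0.7047].
Step 2: g^T H^(-1) g = sum_i g_i^2 / H_ii
  = (-2.9921)^2/4 + (5.3919)^2/2 + (-6.9499)^2/2 + (-5.6376)^2/8
  = 2.2382 + 14.5363 + 24.1506 + 3.9728 = 44.8978
Step 3: Objective decrease = 0.5 * g^T H^(-1) g = 22.4489


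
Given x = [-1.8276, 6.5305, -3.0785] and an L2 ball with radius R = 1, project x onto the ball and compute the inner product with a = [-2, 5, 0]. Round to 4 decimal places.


Step 1: Compute ||x|| (intermediates to 6 decimals).
||x|| = sqrt((-1.8276)^2 + 6.5305^2 + (-3.0785)^2) = 7.447464
Step 2: Project.
Since ||x|| > R, scale = R/||x|| = 1/7.447464 = 0.134274, proj(x) = scale * x
proj(x) = [-0.245399, 0.876876, -0.413363]
Step 3: Dot product.
a^T * proj(x) = -2*(-0.245399) + 5*0.876876 + 0*(-0.413363) = 4.8752


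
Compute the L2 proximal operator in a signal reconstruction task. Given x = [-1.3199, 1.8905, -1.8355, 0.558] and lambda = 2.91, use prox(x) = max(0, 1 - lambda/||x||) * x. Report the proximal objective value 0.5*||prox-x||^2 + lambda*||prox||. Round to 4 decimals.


Step 1: Compute ||x||.
||x|| = 2.9994
Step 2: Compute scaling factor.
scale = max(0, 1 - 2.91/2.9994) = 0.0298
Step 3: prox(x) = [-0.0394, 0.0564, -0.0547, 0.0166]
||prox(x)|| = 0.0894
Step 4: Proximal objective.
0.5*||prox-x||^2 = 4.2341
lambda*||prox|| = 0.2602
Total = 4.4943


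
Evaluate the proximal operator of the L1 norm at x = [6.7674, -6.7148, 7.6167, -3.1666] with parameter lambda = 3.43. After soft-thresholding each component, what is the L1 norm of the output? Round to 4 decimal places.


Soft-thresholding with lambda = 3.43:
prox(6.7674) = sign(6.7674)*max(|6.7674| - 3.43, 0) = 3.3374
prox(-6.7148) = sign(-6.7148)*max(|-6.7148| - 3.43, 0) = -3.2848
prox(7.6167) = sign(7.6167)*max(|7.6167| - 3.43, 0) = 4.1867
prox(-3.1666) = sign(-3.1666)*max(|-3.1666| - 3.43, 0) = 0.0
prox(x) = [3.3374, -3.2848, 4.1867, 0.0]
||prox(x)||_1 = 3.3374 + 3.2848 + 4.1867 + 0.0 = 10.8089


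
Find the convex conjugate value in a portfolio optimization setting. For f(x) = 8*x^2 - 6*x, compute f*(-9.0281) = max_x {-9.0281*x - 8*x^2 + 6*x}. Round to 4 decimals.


f*(y) = sup_x {y*x - a*x^2 - b*x} = sup_x {(y-b)*x - a*x^2}
FOC: (y - b) - 2a*x = 0 => x* = (y - b)/(2a)
x* = (-9.0281 + 6)/(2*8) = -0.1893
f*(-9.0281) = (y-b)^2/(4a) = (-9.0281 + 6)^2/(4*8)
= 9.1694/32 = 0.2865


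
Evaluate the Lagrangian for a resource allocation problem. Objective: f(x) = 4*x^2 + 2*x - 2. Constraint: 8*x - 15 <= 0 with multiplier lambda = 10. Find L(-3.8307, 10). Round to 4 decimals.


Step 1: Evaluate f(x).
f(-3.8307) = 4*(-3.8307)^2 + 2*(-3.8307) - 2 = 49.0356
Step 2: Evaluate g(x).
g(-3.8307) = 8*-3.8307 - 15 = -45.6456
Step 3: Compute Lagrangian.
L = 49.0356 + 10*-45.6456 = -407.4204


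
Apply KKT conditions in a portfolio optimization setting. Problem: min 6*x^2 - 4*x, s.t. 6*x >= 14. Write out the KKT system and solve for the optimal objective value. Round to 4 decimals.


Step 1: Try lambda = 0 (constraint inactive).
x_unc = 4/(2*6) = 0.3333
Check: 6*0.3333 = 1.9998 < 14 -- violated!
Step 2: Constraint must be active: 6*x = 14
x* = 14/6 = 7/3 = 2.3333 (rounded; the exact value 7/3 is used below)
lambda = (2*6*(7/3) - 4)/6 = 4.0
Step 3: Compute optimal value.
f(x*) = 6*(7/3)^2 - 4*(7/3) = 23.3333


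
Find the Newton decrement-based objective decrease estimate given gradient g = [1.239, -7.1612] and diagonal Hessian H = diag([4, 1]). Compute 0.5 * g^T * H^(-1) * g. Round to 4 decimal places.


Step 1: H is diagonal, so H^(-1) * g = [0.3098, -7.1612].
Step 2: g^T H^(-1) g = sum_i g_i^2 / H_ii
  = (1.239)^2/4 + (-7.1612)^2/1
  = 0.3838 + 51.2828 = 51.6666
Step 3: Objective decrease = 0.5 * g^T H^(-1) g = 25.8333


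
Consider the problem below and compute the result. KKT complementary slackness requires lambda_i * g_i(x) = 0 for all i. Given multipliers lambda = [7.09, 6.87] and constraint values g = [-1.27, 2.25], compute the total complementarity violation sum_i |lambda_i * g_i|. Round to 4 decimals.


KKT complementary slackness check:
lambda_1 * g_1 = 7.09 * -1.27 = -9.0043
lambda_2 * g_2 = 6.87 * 2.25 = 15.4575
Total violation = 9.0043 + 15.4575 = 24.4618


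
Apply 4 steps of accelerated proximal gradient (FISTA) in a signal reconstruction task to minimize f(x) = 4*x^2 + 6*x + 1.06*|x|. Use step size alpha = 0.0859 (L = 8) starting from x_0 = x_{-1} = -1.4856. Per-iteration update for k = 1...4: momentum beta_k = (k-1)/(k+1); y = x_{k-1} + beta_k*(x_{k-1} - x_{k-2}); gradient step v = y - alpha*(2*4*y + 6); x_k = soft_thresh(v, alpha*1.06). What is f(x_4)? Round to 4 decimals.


FISTA on f(x) = 4*x^2 + 6*x + 1.06*|x|
L = 8, alpha = 0.0859
Iteration 1: beta = 0.0, y = -1.4856 + 0.0*(-1.4856 + 1.4856) = -1.4856
  grad(y) = -5.8848, v = y - alpha*grad = -0.9801
  prox(v) = soft_thresh(-0.9801, 0.0911) = -0.889
Iteration 2: beta = 0.3333, y = -0.889 + 0.3333*(-0.889 + 1.4856) = -0.6902
  grad(y) = 0.4785, v = y - alpha*grad = -0.7313
  prox(v) = soft_thresh(-0.7313, 0.0911) = -0.6402
Iteration 3: beta = 0.5, y = -0.6402 + 0.5*(-0.6402 + 0.889) = -0.5158
  grad(y) = 1.8733, v = y - alpha*grad = -0.6768
  prox(v) = soft_thresh(-0.6768, 0.0911) = -0.5857
Iteration 4: beta = 0.6, y = -0.5857 + 0.6*(-0.5857 + 0.6402) = -0.553
  grad(y) = 1.5762, v = y - alpha*grad = -0.6884
  prox(v) = soft_thresh(-0.6884, 0.0911) = -0.5973
f(x_4) = 4*(-0.5973)^2 + 6*(-0.5973) + 1.06*|-0.5973| = -1.5236


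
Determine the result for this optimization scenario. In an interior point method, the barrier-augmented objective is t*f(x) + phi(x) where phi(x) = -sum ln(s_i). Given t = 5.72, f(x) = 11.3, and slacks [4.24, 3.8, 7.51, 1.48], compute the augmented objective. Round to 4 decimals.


Step 1: Compute log-barrier.
ln values: [1.4446, 1.335, 2.0162, 0.392]
phi = -(1.4446 + 1.335 + 2.0162 + 0.392) = -5.1878
Step 2: Compute augmented objective.
t*f(x) = 5.72*11.3 = 64.636
Total = 64.636 - 5.1878 = 59.4482


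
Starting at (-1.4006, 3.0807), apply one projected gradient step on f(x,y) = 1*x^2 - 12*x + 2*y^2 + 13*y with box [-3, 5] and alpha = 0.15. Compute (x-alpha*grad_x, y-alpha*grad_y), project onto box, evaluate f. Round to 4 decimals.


Step 1: Compute gradient at (-1.4006, 3.0807).
grad_x = 2*1*-1.4006 - 12 = -14.8012
grad_y = 2*2*3.0807 + 13 = 25.3228
Step 2: Gradient step.
x_raw = -1.4006 - 0.15*-14.8012 = 0.8196
y_raw = 3.0807 - 0.15*25.3228 = -0.7177
Step 3: Project onto [-3, 5].
x_proj = clip(0.8196) = 0.8196
y_proj = clip(-0.7177) = -0.7177
Step 4: Evaluate f.
f(0.8196, -0.7177) = -17.4634


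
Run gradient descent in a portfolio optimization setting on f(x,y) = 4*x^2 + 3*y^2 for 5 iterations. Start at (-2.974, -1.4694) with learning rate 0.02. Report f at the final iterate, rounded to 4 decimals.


Gradient descent on f(x,y) = 4*x^2 + 3*y^2.
Starting point: (-2.974, -1.4694), alpha = 0.02
Step 1: grad_x = 2*4*-2.974 = -23.792, grad_y = 2*3*-1.4694 = -8.8164
  x_1 = -2.974 - 0.02*-23.792 = -2.4982
  y_1 = -1.4694 - 0.02*-8.8164 = -1.2931
Step 2: grad_x = 2*4*-2.4982 = -19.9853, grad_y = 2*3*-1.2931 = -7.7584
  x_2 = -2.4982 - 0.02*-19.9853 = -2.0985
  y_2 = -1.2931 - 0.02*-7.7584 = -1.1379
Step 3: grad_x = 2*4*-2.0985 = -16.7876, grad_y = 2*3*-1.1379 = -6.8274
  x_3 = -2.0985 - 0.02*-16.7876 = -1.7627
  y_3 = -1.1379 - 0.02*-6.8274 = -1.0014
Step 4: grad_x = 2*4*-1.7627 = -14.1016, grad_y = 2*3*-1.0014 = -6.0081
  x_4 = -1.7627 - 0.02*-14.1016 = -1.4807
  y_4 = -1.0014 - 0.02*-6.0081 = -0.8812
Step 5: grad_x = 2*4*-1.4807 = -11.8454, grad_y = 2*3*-0.8812 = -5.2872
  x_5 = -1.4807 - 0.02*-11.8454 = -1.2438
  y_5 = -0.8812 - 0.02*-5.2872 = -0.7754
f(-1.2438, -0.7754) = 4*(-1.2438)^2 + 3*(-0.7754)^2 = 7.9917


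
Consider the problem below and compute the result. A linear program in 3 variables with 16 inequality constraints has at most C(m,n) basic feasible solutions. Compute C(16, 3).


Each vertex corresponds to some choice of n active constraints out of m, so the number of vertices is at most C(m, n) = m! / (n!(m-n)!).
m = 16, n = 3
Numerator: 16 * 15 * 14
Denominator: 3! = 6
C(16, 3) = 560


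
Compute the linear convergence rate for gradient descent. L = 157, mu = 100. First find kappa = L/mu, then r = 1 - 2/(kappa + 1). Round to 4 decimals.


Step 1: Compute the condition number.
kappa = L/mu = 157/100 = 1.57
Step 2: Compute the convergence rate.
r = 1 - 2/(kappa + 1) = 1 - 2*mu/(L + mu) = (L - mu)/(L + mu) = 57/257 = 0.2218


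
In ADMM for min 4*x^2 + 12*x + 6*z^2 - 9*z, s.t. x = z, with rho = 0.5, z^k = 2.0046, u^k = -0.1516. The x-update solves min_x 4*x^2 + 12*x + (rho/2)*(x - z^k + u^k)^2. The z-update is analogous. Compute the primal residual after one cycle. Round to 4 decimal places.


ADMM iteration with rho = 0.5, z^k = 2.0046, u^k = -0.1516
Step 1: x-update.
Minimize 4*x^2 + 12*x + (0.5/2)*(x - 2.0046 - 0.1516)^2
FOC: (2*4 + 0.5)*x = -12 + 0.5*(2.0046 + 0.1516)
x^{k+1} = -1.2849
Step 2: z-update.
Minimize 6*z^2 - 9*z + (0.5/2)*(-1.2849 - z - 0.1516)^2
FOC: (2*6 + 0.5)*z = 9 + 0.5*(-1.2849 - 0.1516)
z^{k+1} = 0.6625
Step 3: u-update.
u^{k+1} = -0.1516 - 1.2849 - 0.6625 = -2.0991
Step 4: Primal residual = |-1.2849 - 0.6625| = 1.9475


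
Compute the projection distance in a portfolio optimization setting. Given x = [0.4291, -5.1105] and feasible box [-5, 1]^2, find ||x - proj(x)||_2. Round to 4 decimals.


Project each component onto [-5, 1].
clip(0.4291) = 0.4291, clip(-5.1105) = -5.0
Projection = [0.4291, -5.0]
Squared diffs: [0.0, 0.0122]
Distance = sqrt(0.0122) = 0.1105


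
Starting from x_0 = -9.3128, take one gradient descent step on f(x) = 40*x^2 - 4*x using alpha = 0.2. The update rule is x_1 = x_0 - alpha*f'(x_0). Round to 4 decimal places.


We compute the gradient at x_0 and apply the update.
f'(x) = 80*x - 4
f'(-9.3128) = 80*-9.3128 - 4 = -749.024
x_1 = -9.3128 - 0.2*-749.024 = 140.492


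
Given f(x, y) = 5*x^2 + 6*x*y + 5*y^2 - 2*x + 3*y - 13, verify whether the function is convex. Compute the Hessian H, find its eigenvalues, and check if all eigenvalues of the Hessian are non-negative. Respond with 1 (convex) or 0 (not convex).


The Hessian of f(x,y) = 5*x^2 + 6*x*y + 5*y^2 - 2*x + 3*y - 13 is:
H = [[10, 6], [6, 10]]
Trace = 10 + 10 = 20
Determinant = 10*10 - (6)^2 = 64
Discriminant = (20)^2 - 4*64 = 144.0
Eigenvalues: lambda_1 = 4.0, lambda_2 = 16.0
The function is convex.

1


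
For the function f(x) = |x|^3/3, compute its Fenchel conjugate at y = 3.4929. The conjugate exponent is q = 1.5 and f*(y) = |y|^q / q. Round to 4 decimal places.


The conjugate exponent q satisfies 1/p + 1/q = 1.
p = 3, so q = 3/(3 - 1) = 1.5
|y|^q = 3.4929^1.5 = 6.528
f*(3.4929) = 6.528 / 1.5 = 4.352


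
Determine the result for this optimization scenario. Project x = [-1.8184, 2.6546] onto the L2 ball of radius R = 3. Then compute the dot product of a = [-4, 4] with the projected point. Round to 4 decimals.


Step 1: Compute ||x|| (intermediates to 6 decimals).
||x|| = sqrt((-1.8184)^2 + 2.6546^2) = 3.217682
Step 2: Project.
Since ||x|| > R, scale = R/||x|| = 3/3.217682 = 0.932348, proj(x) = scale * x
proj(x) = [-1.695382, 2.475011]
Step 3: Dot product.
a^T * proj(x) = -4*(-1.695382) + 4*2.475011 = 16.6816


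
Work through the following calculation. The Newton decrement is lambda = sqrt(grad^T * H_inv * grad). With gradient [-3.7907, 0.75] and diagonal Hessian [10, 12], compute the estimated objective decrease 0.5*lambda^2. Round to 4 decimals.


Step 1: H is diagonal, so H^(-1) * g = [-0.3791, 0.0625].
Step 2: g^T H^(-1) g = sum_i g_i^2 / H_ii
  = (-3.7907)^2/10 + (0.75)^2/12
  = 1.4369 + 0.0469 = 1.4838
Step 3: Objective decrease = 0.5 * g^T H^(-1) g = 0.7419


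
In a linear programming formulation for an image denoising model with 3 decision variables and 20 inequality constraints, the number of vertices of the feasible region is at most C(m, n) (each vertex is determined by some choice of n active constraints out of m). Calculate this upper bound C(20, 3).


Each vertex corresponds to some choice of n active constraints out of m, so the number of vertices is at most C(m, n) = m! / (n!(m-n)!).
m = 20, n = 3
Numerator: 20 * 19 * 18
Denominator: 3! = 6
C(20, 3) = 1140


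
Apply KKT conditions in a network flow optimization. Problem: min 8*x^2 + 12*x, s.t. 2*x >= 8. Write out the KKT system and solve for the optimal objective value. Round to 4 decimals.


Step 1: Try lambda = 0 (constraint inactive).
x_unc = -12/(2*8) = -0.75
Check: 2*-0.75 = -1.5 < 8 -- violated!
Step 2: Constraint must be active: 2*x = 8
x* = 8/2 = 4.0
lambda = (2*8*4.0 + 12)/2 = 38.0
Step 3: Compute optimal value.
f(x*) = 8*4.0^2 + 12*4.0 = 176.0


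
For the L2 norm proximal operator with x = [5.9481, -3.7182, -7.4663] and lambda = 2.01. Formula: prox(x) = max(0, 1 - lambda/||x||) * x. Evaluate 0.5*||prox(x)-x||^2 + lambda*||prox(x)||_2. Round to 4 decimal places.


Step 1: Compute ||x||.
||x|| = 10.2445
Step 2: Compute scaling factor.
scale = max(0, 1 - 2.01/10.2445) = 0.8038
Step 3: prox(x) = [4.7811, -2.9887, -6.0014]
||prox(x)|| = 8.2345
Step 4: Proximal objective.
0.5*||prox-x||^2 = 2.0201
lambda*||prox|| = 16.5513
Total = 18.5715


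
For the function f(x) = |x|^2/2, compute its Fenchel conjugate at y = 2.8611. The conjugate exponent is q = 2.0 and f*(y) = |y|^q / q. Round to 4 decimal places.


The conjugate exponent q satisfies 1/p + 1/q = 1.
p = 2, so q = 2/(2 - 1) = 2.0
|y|^q = 2.8611^2.0 = 8.1859
f*(2.8611) = 8.1859 / 2.0 = 4.0929


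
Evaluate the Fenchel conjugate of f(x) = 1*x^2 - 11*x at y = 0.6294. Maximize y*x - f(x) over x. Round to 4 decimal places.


f*(y) = sup_x {y*x - a*x^2 - b*x} = sup_x {(y-b)*x - a*x^2}
FOC: (y - b) - 2a*x = 0 => x* = (y - b)/(2a)
x* = (0.6294 + 11)/(2*1) = 5.8147
f*(0.6294) = (y-b)^2/(4a) = (0.6294 + 11)^2/(4*1)
= 135.2429/4 = 33.8107


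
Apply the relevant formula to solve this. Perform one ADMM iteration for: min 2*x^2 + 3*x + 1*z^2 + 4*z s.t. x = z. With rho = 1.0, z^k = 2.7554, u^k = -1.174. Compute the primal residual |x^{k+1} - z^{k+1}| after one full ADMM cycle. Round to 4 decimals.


ADMM iteration with rho = 1.0, z^k = 2.7554, u^k = -1.174
Step 1: x-update.
Minimize 2*x^2 + 3*x + (1.0/2)*(x - 2.7554 - 1.174)^2
FOC: (2*2 + 1.0)*x = -3 + 1.0*(2.7554 + 1.174)
x^{k+1} = 0.1859
Step 2: z-update.
Minimize 1*z^2 + 4*z + (1.0/2)*(0.1859 - z - 1.174)^2
FOC: (2*1 + 1.0)*z = -4 + 1.0*(0.1859 - 1.174)
z^{k+1} = -1.6627
Step 3: u-update.
u^{k+1} = -1.174 + 0.1859 + 1.6627 = 0.6746
Step 4: Primal residual = |0.1859 + 1.6627| = 1.8486


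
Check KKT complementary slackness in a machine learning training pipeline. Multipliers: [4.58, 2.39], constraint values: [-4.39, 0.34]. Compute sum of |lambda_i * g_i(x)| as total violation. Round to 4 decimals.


KKT complementary slackness check:
lambda_1 * g_1 = 4.58 * -4.39 = -20.1062
lambda_2 * g_2 = 2.39 * 0.34 = 0.8126
Total violation = 20.1062 + 0.8126 = 20.9188


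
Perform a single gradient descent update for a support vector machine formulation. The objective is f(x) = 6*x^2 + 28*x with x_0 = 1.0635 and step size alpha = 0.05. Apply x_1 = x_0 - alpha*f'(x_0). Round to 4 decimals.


We compute the gradient at x_0 and apply the update.
f'(x) = 12*x + 28
f'(1.0635) = 12*1.0635 + 28 = 40.762
x_1 = 1.0635 - 0.05*40.762 = -0.9746


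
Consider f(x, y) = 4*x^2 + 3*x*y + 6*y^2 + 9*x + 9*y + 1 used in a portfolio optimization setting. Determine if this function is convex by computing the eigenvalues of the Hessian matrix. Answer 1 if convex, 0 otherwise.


The Hessian of f(x,y) = 4*x^2 + 3*x*y + 6*y^2 + 9*x + 9*y + 1 is:
H = [[8, 3], [3, 12]]
Trace = 8 + 12 = 20
Determinant = 8*12 - (3)^2 = 87
Discriminant = (20)^2 - 4*87 = 52.0
Eigenvalues: lambda_1 = 6.3944, lambda_2 = 13.6056
The function is convex.

1


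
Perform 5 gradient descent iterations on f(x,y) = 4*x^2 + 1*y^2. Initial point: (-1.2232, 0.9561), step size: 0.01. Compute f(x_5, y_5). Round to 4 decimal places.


Gradient descent on f(x,y) = 4*x^2 + 1*y^2.
Starting point: (-1.2232, 0.9561), alpha = 0.01
Step 1: grad_x = 2*4*-1.2232 = -9.7856, grad_y = 2*1*0.9561 = 1.9122
  x_1 = -1.2232 - 0.01*-9.7856 = -1.1253
  y_1 = 0.9561 - 0.01*1.9122 = 0.937
Step 2: grad_x = 2*4*-1.1253 = -9.0028, grad_y = 2*1*0.937 = 1.874
  x_2 = -1.1253 - 0.01*-9.0028 = -1.0353
  y_2 = 0.937 - 0.01*1.874 = 0.9182
Step 3: grad_x = 2*4*-1.0353 = -8.2825, grad_y = 2*1*0.9182 = 1.8365
  x_3 = -1.0353 - 0.01*-8.2825 = -0.9525
  y_3 = 0.9182 - 0.01*1.8365 = 0.8999
Step 4: grad_x = 2*4*-0.9525 = -7.6199, grad_y = 2*1*0.8999 = 1.7997
  x_4 = -0.9525 - 0.01*-7.6199 = -0.8763
  y_4 = 0.8999 - 0.01*1.7997 = 0.8819
Step 5: grad_x = 2*4*-0.8763 = -7.0103, grad_y = 2*1*0.8819 = 1.7638
  x_5 = -0.8763 - 0.01*-7.0103 = -0.8062
  y_5 = 0.8819 - 0.01*1.7638 = 0.8642
f(-0.8062, 0.8642) = 4*(-0.8062)^2 + 1*0.8642^2 = 3.3467


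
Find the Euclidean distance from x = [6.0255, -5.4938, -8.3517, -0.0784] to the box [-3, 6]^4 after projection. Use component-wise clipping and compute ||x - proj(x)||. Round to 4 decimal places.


Project each component onto [-3, 6].
clip(6.0255) = 6.0, clip(-5.4938) = -3.0, clip(-8.3517) = -3.0, clip(-0.0784) = -0.0784
Projection = [6.0, -3.0, -3.0, -0.0784]
Squared diffs: [0.0007, 6.219, 28.6407, 0.0]
Distance = sqrt(34.8604) = 5.9043


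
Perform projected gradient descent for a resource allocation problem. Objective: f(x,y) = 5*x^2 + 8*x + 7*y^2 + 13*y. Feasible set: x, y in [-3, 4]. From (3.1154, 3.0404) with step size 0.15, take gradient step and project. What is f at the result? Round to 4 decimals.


Step 1: Compute gradient at (3.1154, 3.0404).
grad_x = 2*5*3.1154 + 8 = 39.154
grad_y = 2*7*3.0404 + 13 = 55.5656
Step 2: Gradient step.
x_raw = 3.1154 - 0.15*39.154 = -2.7577
y_raw = 3.0404 - 0.15*55.5656 = -5.2944
Step 3: Project onto [-3, 4].
x_proj = clip(-2.7577) = -2.7577
y_proj = clip(-5.2944) = -3.0
Step 4: Evaluate f.
f(-2.7577, -3.0) = 39.9629


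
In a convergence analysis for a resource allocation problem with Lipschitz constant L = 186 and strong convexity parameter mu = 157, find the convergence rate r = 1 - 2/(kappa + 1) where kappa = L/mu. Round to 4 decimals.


Step 1: Compute the condition number.
kappa = L/mu = 186/157 = 1.1847
Step 2: Compute the convergence rate.
r = 1 - 2/(kappa + 1) = 1 - 2*mu/(L + mu) = (L - mu)/(L + mu) = 29/343 = 0.0845


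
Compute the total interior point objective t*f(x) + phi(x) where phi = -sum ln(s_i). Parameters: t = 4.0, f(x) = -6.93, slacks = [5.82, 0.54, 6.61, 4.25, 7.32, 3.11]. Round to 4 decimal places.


Step 1: Compute log-barrier.
ln values: [1.7613, -0.6162, 1.8886, 1.4469, 1.9906, 1.1346]
phi = -(1.7613 - 0.6162 + 1.8886 + 1.4469 + 1.9906 + 1.1346) = -7.6058
Step 2: Compute augmented objective.
t*f(x) = 4.0*-6.93 = -27.72
Total = -27.72 - 7.6058 = -35.3258


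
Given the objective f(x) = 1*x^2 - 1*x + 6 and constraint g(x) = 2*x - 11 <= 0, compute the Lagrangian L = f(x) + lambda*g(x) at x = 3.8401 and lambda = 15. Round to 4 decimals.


Step 1: Evaluate f(x).
f(3.8401) = 1*3.8401^2 - 1*3.8401 + 6 = 16.9063
Step 2: Evaluate g(x).
g(3.8401) = 2*3.8401 - 11 = -3.3198
Step 3: Compute Lagrangian.
L = 16.9063 + 15*-3.3198 = -32.8907
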